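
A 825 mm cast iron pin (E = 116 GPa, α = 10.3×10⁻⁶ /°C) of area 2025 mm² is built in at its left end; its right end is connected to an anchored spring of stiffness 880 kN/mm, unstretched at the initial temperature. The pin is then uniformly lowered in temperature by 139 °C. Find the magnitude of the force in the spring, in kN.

P ≈ 254 kN

If the spring were absent the pin would shorten by αΔT L = 10.3×10⁻⁶ × 139 × 825 = 1.181 mm.
Let P be the tensile force in the spring. The pin extends elastically by PL/(AE) and the spring stretches by P/k; together these equal δ_free.
So P = δ_free / [L/(AE) + 1/k] = 1.181 / [ 825/(2025×116×10³) + 1/(880×10³) ].
P = 1.181 / 4.648×10⁻⁶ = 254100 N.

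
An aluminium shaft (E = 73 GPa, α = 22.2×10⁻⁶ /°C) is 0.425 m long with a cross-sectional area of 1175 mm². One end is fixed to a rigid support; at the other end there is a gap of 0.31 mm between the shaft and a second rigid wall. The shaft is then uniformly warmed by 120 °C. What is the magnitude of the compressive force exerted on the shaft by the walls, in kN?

Free thermal elongation = αΔT L = 22.2×10⁻⁶ × 120 × 425 = 1.132 mm.
The gap closes (δ_free > 0.31 mm) and the wall then resists a further 1.132 − 0.31 = 0.8222 mm of expansion.
That suppressed elongation corresponds to σ = E·Δ/L = 73×10³ × 0.8222/425 = 141.2 MPa.
Force on the wall = σA = 141.2 × 1175 mm² = 165.9 kN.

P ≈ 166 kN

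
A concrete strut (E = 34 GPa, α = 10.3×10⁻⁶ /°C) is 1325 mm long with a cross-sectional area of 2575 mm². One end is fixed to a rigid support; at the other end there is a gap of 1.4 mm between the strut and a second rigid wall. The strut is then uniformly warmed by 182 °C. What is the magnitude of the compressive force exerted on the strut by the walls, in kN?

P ≈ 71.6 kN

Free thermal elongation = αΔT L = 10.3×10⁻⁶ × 182 × 1325 = 2.484 mm.
The gap closes (δ_free > 1.4 mm) and the wall then resists a further 2.484 − 1.4 = 1.084 mm of expansion.
That suppressed elongation corresponds to σ = E·Δ/L = 34×10³ × 1.084/1325 = 27.81 MPa.
Force on the wall = σA = 27.81 × 2575 mm² = 71.62 kN.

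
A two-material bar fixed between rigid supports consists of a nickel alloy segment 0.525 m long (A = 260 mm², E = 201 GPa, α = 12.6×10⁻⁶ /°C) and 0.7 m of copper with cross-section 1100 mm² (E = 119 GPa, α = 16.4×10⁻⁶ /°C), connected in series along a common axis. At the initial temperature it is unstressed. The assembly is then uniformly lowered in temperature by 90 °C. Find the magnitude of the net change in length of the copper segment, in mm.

|ΔL| ≈ 0.467 mm

If the supports were absent, the total length change would be Σ αᵢΔT Lᵢ = 12.6×10⁻⁶×90×525 + 16.4×10⁻⁶×90×700 = 1.629 mm.
The rigid supports impose zero overall length change; the single axial force P common to all segments must satisfy P Σ Lᵢ/(AᵢEᵢ) = δ_free.
Σ Lᵢ/(AᵢEᵢ) = 525/(260×201×10³) + 700/(1100×119×10³) = 1.539×10⁻⁵ mm/N.
So P = 1.629 / 1.539×10⁻⁵ = 105.8 kN, tensile.
For the copper segment, free thermal change = 16.4×10⁻⁶×90×700 = 1.033 mm and elastic change from P = 105800×700/(1100×119×10³) = 0.5657 mm; these oppose, so the net change is 0.467 mm (segment shortens).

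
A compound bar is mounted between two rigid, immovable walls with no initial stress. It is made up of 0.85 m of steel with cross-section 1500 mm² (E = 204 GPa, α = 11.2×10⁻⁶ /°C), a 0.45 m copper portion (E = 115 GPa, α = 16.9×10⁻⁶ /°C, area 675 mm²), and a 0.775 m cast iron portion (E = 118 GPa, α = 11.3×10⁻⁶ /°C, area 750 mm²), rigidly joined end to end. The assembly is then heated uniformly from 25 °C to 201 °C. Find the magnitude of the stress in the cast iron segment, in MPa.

If the supports were absent, the total length change would be Σ αᵢΔT Lᵢ = 11.2×10⁻⁶×176×850 + 16.9×10⁻⁶×176×450 + 11.3×10⁻⁶×176×775 = 4.555 mm.
The rigid supports impose zero overall length change; the single axial force P common to all segments must satisfy P Σ Lᵢ/(AᵢEᵢ) = δ_free.
The series flexibility is Σ Lᵢ/(AᵢEᵢ) = 850/(1500×204×10³) + 450/(675×115×10³) + 775/(750×118×10³) = 1.733×10⁻⁵ mm/N.
So P = 4.555 / 1.733×10⁻⁵ = 262.8 kN, compressive.
σ_{cast iron} = P / A = 262800 / 750 = 350.4 MPa.

σ ≈ 350 MPa (compressive)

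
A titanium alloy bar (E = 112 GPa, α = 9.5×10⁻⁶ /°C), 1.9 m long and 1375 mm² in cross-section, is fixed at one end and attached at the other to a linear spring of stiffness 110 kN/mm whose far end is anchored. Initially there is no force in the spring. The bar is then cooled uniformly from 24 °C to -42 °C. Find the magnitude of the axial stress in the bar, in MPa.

σ ≈ 40.4 MPa (tensile)

The unrestrained thermal change is αΔT L = 9.5×10⁻⁶ × 66 × 1900 = 1.191 mm.
With a force P in the spring, the elastic change of the bar is PL/(AE) and that of the spring is P/k; compatibility requires their sum to equal δ_free.
So P = δ_free / [L/(AE) + 1/k] = 1.191 / [ 1900/(1375×112×10³) + 1/(110×10³) ].
P = 1.191 / 2.143×10⁻⁵ = 55590 N.
σ = P/A = 55590/1375 = 40.43 MPa.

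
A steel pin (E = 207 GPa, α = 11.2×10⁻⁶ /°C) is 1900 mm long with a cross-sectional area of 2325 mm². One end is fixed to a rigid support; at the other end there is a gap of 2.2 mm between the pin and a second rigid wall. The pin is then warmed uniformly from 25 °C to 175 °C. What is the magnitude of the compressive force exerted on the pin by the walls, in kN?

P ≈ 251 kN

Unrestrained expansion: δ_free = αΔT L = 11.2×10⁻⁶ × 150 × 1900 = 3.192 mm.
This exceeds the 2.2 mm gap, so the wall pushes back. The portion of expansion that must be recovered elastically is δ_free − gap = 3.192 − 2.2 = 0.992 mm.
So σ = E(δ_free − g)/L = 207×10³ × 0.992/1900 = 108.1 MPa.
Force on the wall = σA = 108.1 × 2325 mm² = 251.3 kN.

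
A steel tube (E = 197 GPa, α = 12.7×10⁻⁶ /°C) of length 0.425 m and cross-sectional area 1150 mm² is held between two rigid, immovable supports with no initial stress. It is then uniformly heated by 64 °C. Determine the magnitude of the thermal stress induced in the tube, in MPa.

With length fixed, the mechanical strain must cancel the thermal strain αΔT = 12.7×10⁻⁶ × 64 = 812.8×10⁻⁶.
Hence σ = E·αΔT = 197×10³ × 812.8×10⁻⁶ = 160.1 MPa, compressive.

σ ≈ 160 MPa (compressive)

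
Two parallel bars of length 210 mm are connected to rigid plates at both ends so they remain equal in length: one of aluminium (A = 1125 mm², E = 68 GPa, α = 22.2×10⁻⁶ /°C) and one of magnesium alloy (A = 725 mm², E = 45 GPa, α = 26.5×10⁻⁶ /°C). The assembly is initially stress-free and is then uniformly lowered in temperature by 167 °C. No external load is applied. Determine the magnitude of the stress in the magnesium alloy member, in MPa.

σ ≈ 22.7 MPa (tensile)

The magnesium alloy has the larger α, so on cooling it would change length more than the aluminium if both were free. The rigid plates force a common final length, so the magnesium alloy is put into tension and the aluminium into compression, with equal and opposite forces P (no external load).
Setting the final lengths equal and cancelling L: (α₁ − α₂)ΔT = P/(A₁E₁) + P/(A₂E₂).
|α₁ − α₂|·ΔT = 4.3×10⁻⁶ × 167 = 0.0007181.
1/(A₁E₁) + 1/(A₂E₂) = 1/(1125×68×10³) + 1/(725×45×10³) = 4.372×10⁻⁸ N⁻¹.
So P = 0.0007181 / 4.372×10⁻⁸ = 16.42 kN.
σ_{magnesium alloy} = P/A₂ = 16420/725 = 22.65 MPa, tensile.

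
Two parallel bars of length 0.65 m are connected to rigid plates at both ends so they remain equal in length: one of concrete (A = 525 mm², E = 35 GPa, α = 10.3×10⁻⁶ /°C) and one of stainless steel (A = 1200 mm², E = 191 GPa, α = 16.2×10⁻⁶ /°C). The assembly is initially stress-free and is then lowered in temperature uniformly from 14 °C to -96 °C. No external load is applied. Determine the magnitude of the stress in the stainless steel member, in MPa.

σ ≈ 9.2 MPa (tensile)

Equilibrium of a rigid end plate with no external load gives equal and opposite internal forces ±P in the two members. Since α_{stainless steel} > α_{concrete}, cooling drives the stainless steel into tension and the concrete into compression.
Equating the net (thermal + elastic) strains gives |α₁ − α₂|·ΔT = P·[1/(A₁E₁) + 1/(A₂E₂)].
|α₁ − α₂|·ΔT = 5.9×10⁻⁶ × 110 = 0.000649.
1/(A₁E₁) + 1/(A₂E₂) = 1/(525×35×10³) + 1/(1200×191×10³) = 5.878×10⁻⁸ N⁻¹.
So P = 0.000649 / 5.878×10⁻⁸ = 11.04 kN.
σ_{stainless steel} = P/A₂ = 11040/1200 = 9.2 MPa, tensile.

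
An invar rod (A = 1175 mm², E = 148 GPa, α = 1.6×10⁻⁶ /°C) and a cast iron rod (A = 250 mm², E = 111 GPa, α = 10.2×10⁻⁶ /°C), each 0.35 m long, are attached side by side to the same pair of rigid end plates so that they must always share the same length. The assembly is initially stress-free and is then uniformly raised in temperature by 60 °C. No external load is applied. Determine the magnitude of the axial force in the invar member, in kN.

P ≈ 12.3 kN (tensile in the invar)

Equilibrium of a rigid end plate with no external load gives equal and opposite internal forces ±P in the two members. Since α_{cast iron} > α_{invar}, heating drives the cast iron into compression and the invar into tension.
Equating the net (thermal + elastic) strains gives |α₁ − α₂|·ΔT = P·[1/(A₁E₁) + 1/(A₂E₂)].
|α₁ − α₂|·ΔT = 8.6×10⁻⁶ × 60 = 0.000516.
1/(A₁E₁) + 1/(A₂E₂) = 1/(1175×148×10³) + 1/(250×111×10³) = 4.179×10⁻⁸ N⁻¹.
So P = 0.000516 / 4.179×10⁻⁸ = 12.35 kN.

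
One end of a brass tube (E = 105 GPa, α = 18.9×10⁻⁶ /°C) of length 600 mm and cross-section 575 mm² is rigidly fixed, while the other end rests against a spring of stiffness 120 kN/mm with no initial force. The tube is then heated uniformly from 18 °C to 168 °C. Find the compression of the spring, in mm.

If the spring were absent the tube would lengthen by αΔT L = 18.9×10⁻⁶ × 150 × 600 = 1.701 mm.
Let P be the compressive force at the spring. The tube shortens elastically by PL/(AE) and the spring compresses by P/k; together these equal δ_free.
P [ L/(AE) + 1/k ] = δ_free → P [ 600/(575×105×10³) + 1/(120×10³) ] = 1.701.
P = 1.701 / 1.827×10⁻⁵ = 93100 N.
Spring compression = P/k = 93100/(120×10³) = 0.7758 mm.

δ ≈ 0.776 mm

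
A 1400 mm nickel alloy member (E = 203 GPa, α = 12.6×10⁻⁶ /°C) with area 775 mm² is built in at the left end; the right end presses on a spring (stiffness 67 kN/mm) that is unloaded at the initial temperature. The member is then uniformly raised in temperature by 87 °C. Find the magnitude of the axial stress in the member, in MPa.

σ ≈ 83.1 MPa (compressive)

The unrestrained thermal change is αΔT L = 12.6×10⁻⁶ × 87 × 1400 = 1.535 mm.
Let P be the compressive force at the spring. The member shortens elastically by PL/(AE) and the spring compresses by P/k; together these equal δ_free.
So P = δ_free / [L/(AE) + 1/k] = 1.535 / [ 1400/(775×203×10³) + 1/(67×10³) ].
P = 1.535 / 2.382×10⁻⁵ = 64420 N.
σ = P/A = 64420/775 = 83.12 MPa.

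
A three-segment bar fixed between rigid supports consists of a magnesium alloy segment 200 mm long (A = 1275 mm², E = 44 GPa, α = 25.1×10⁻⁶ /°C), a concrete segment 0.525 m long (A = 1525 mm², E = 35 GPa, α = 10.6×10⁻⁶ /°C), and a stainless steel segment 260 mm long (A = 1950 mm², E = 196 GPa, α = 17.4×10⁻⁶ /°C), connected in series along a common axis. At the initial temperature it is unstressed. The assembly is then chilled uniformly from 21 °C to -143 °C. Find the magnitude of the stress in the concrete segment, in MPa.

σ ≈ 115 MPa (tensile)

If the supports were absent, the total length change would be Σ αᵢΔT Lᵢ = 25.1×10⁻⁶×164×200 + 10.6×10⁻⁶×164×525 + 17.4×10⁻⁶×164×260 = 2.478 mm.
The walls prevent any net length change, so an axial force P (same in every segment) develops. Compatibility: P · Σ Lᵢ/(AᵢEᵢ) = δ_free.
Σ Lᵢ/(AᵢEᵢ) = 200/(1275×44×10³) + 525/(1525×35×10³) + 260/(1950×196×10³) = 1.408×10⁻⁵ mm/N.
So P = 2.478 / 1.408×10⁻⁵ = 176 kN, tensile.
σ_{concrete} = P / A = 176000 / 1525 = 115.4 MPa.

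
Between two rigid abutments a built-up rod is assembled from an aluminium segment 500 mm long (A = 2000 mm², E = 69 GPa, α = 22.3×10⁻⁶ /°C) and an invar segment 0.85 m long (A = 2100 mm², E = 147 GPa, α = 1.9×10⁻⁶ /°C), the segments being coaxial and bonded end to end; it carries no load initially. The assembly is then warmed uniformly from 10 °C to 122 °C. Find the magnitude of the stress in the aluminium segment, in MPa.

With the walls removed the bar would change length by δ_free = Σ αᵢΔT Lᵢ = 22.3×10⁻⁶×112×500 + 1.9×10⁻⁶×112×850 = 1.43 mm.
The walls prevent any net length change, so an axial force P (same in every segment) develops. Compatibility: P · Σ Lᵢ/(AᵢEᵢ) = δ_free.
The series flexibility is Σ Lᵢ/(AᵢEᵢ) = 500/(2000×69×10³) + 850/(2100×147×10³) = 6.377×10⁻⁶ mm/N.
So P = 1.43 / 6.377×10⁻⁶ = 224.2 kN, compressive.
σ_{aluminium} = P / A = 224200 / 2000 = 112.1 MPa.

σ ≈ 112 MPa (compressive)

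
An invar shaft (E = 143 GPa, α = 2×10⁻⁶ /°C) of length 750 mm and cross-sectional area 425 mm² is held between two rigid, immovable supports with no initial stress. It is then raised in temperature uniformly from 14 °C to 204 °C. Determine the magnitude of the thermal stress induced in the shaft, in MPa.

σ ≈ 54.3 MPa (compressive)

The supports are rigid, so the total axial strain is zero. The restrained thermal strain is ε = αΔT = 2×10⁻⁶ × 190 = 380×10⁻⁶.
σ = EαΔT = 143×10³ × 2×10⁻⁶ × 190 = 54.34 MPa (compressive; the shaft is trying to expand).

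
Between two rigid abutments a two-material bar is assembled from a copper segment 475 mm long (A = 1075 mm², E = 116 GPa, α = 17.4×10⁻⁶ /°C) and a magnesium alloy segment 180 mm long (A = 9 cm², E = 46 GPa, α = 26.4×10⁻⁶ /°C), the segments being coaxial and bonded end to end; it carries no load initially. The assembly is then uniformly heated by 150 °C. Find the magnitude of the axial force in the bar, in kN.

With the walls removed the bar would change length by δ_free = Σ αᵢΔT Lᵢ = 17.4×10⁻⁶×150×475 + 26.4×10⁻⁶×150×180 = 1.953 mm.
The rigid supports impose zero overall length change; the single axial force P common to all segments must satisfy P Σ Lᵢ/(AᵢEᵢ) = δ_free.
Σ Lᵢ/(AᵢEᵢ) = 475/(1075×116×10³) + 180/(900×46×10³) = 8.157×10⁻⁶ mm/N.
Hence P = δ_free / Σ(L/AE) = 1.953/8.157×10⁻⁶ = 239.4 kN (compressive).

P ≈ 239 kN (compressive)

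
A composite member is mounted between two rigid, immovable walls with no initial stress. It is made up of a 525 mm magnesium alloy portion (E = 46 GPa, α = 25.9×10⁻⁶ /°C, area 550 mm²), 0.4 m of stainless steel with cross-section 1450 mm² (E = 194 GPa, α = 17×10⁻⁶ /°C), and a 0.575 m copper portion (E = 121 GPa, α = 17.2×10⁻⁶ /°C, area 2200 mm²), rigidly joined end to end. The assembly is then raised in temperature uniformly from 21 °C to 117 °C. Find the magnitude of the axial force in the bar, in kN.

P ≈ 119 kN (compressive)

Free thermal expansion of the whole bar: Σ αᵢΔT Lᵢ = 25.9×10⁻⁶×96×525 + 17×10⁻⁶×96×400 + 17.2×10⁻⁶×96×575 = 2.908 mm.
Since the ends are fixed, an axial force P builds up, equal in every segment, with P · Σ Lᵢ/(AᵢEᵢ) = δ_free.
Σ Lᵢ/(AᵢEᵢ) = 525/(550×46×10³) + 400/(1450×194×10³) + 575/(2200×121×10³) = 2.433×10⁻⁵ mm/N.
Hence P = δ_free / Σ(L/AE) = 2.908/2.433×10⁻⁵ = 119.5 kN (compressive).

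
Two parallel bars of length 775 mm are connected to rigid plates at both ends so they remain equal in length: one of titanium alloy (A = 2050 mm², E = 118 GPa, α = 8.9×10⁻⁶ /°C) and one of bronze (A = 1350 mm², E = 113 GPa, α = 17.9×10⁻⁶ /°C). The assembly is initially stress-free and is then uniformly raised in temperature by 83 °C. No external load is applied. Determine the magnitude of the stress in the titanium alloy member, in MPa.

Both members must finish at the same length. With the larger α, the bronze tends to over-expand; the plates restrain it, putting the bronze in compression and the titanium alloy in tension. With no external load the two internal forces are equal and opposite, magnitude P.
Setting the final lengths equal and cancelling L: (α₁ − α₂)ΔT = P/(A₁E₁) + P/(A₂E₂).
|α₁ − α₂|·ΔT = 9×10⁻⁶ × 83 = 0.000747.
1/(A₁E₁) + 1/(A₂E₂) = 1/(2050×118×10³) + 1/(1350×113×10³) = 1.069×10⁻⁸ N⁻¹.
So P = 0.000747 / 1.069×10⁻⁸ = 69.88 kN.
σ_{titanium alloy} = P/A₁ = 69880/2050 = 34.09 MPa, tensile.

σ ≈ 34.1 MPa (tensile)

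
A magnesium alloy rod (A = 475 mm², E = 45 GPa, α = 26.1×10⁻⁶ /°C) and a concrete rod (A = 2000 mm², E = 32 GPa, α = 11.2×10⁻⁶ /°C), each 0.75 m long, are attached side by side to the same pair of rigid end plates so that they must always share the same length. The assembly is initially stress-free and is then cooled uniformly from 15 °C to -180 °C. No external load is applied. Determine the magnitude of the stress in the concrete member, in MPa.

Both members must finish at the same length. With the larger α, the magnesium alloy tends to over-contract; the plates restrain it, putting the magnesium alloy in tension and the concrete in compression. With no external load the two internal forces are equal and opposite, magnitude P.
Compatibility of the two members (thermal + elastic change equal): (α₁ − α₂)ΔT = P·[1/(A₁E₁) + 1/(A₂E₂)].
|α₁ − α₂|·ΔT = 14.9×10⁻⁶ × 195 = 0.002906.
1/(A₁E₁) + 1/(A₂E₂) = 1/(475×45×10³) + 1/(2000×32×10³) = 6.241×10⁻⁸ N⁻¹.
P = 0.002906 / 6.241×10⁻⁸ = 46560 N = 46.56 kN.
σ_{concrete} = P/A₂ = 46560/2000 = 23.28 MPa, compressive.

σ ≈ 23.3 MPa (compressive)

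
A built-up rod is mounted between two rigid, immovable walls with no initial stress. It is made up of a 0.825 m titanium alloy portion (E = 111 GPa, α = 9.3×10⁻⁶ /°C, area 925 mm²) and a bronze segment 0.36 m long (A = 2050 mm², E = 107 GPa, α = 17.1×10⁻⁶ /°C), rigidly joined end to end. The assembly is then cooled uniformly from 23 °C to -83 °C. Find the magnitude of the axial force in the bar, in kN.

P ≈ 151 kN (tensile)

With the walls removed the bar would change length by δ_free = Σ αᵢΔT Lᵢ = 9.3×10⁻⁶×106×825 + 17.1×10⁻⁶×106×360 = 1.466 mm.
The rigid supports impose zero overall length change; the single axial force P common to all segments must satisfy P Σ Lᵢ/(AᵢEᵢ) = δ_free.
The series flexibility is Σ Lᵢ/(AᵢEᵢ) = 825/(925×111×10³) + 360/(2050×107×10³) = 9.676×10⁻⁶ mm/N.
P = 1.466 / 9.676×10⁻⁶ = 151500 N = 151.5 kN, tensile.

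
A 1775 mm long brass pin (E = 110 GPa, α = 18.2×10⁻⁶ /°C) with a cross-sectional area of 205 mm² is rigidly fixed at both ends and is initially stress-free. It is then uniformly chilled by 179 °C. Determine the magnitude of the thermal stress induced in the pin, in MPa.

σ ≈ 358 MPa (tensile)

The supports are rigid, so the total axial strain is zero. The restrained thermal strain is ε = αΔT = 18.2×10⁻⁶ × 179 = 3257.8×10⁻⁶.
Hence σ = E·αΔT = 110×10³ × 3257.8×10⁻⁶ = 358.4 MPa, tensile.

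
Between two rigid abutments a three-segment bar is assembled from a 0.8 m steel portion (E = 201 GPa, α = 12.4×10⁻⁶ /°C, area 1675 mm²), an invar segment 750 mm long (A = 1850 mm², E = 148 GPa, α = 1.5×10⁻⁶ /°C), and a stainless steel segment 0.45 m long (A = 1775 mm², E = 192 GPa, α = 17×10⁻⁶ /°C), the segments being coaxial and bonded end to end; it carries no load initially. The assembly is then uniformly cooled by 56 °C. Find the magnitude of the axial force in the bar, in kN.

P ≈ 163 kN (tensile)

With the walls removed the bar would change length by δ_free = Σ αᵢΔT Lᵢ = 12.4×10⁻⁶×56×800 + 1.5×10⁻⁶×56×750 + 17×10⁻⁶×56×450 = 1.047 mm.
The rigid supports impose zero overall length change; the single axial force P common to all segments must satisfy P Σ Lᵢ/(AᵢEᵢ) = δ_free.
The series flexibility is Σ Lᵢ/(AᵢEᵢ) = 800/(1675×201×10³) + 750/(1850×148×10³) + 450/(1775×192×10³) = 6.436×10⁻⁶ mm/N.
P = 1.047 / 6.436×10⁻⁶ = 162700 N = 162.7 kN, tensile.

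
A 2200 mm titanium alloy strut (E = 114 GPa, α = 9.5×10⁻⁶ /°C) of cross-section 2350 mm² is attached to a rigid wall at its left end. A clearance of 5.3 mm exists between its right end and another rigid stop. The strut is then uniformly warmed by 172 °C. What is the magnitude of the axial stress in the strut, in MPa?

σ ≈ 0 MPa

Unrestrained expansion: δ_free = αΔT L = 9.5×10⁻⁶ × 172 × 2200 = 3.595 mm.
Since δ_free = 3.59 mm is less than the 5.3 mm gap, the strut never touches the wall. No axial force develops.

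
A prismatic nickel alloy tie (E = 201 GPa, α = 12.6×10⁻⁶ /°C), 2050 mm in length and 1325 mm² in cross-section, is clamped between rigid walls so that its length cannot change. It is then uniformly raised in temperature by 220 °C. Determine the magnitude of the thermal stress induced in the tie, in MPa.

The supports are rigid, so the total axial strain is zero. The restrained thermal strain is ε = αΔT = 12.6×10⁻⁶ × 220 = 2772×10⁻⁶.
Hence σ = E·αΔT = 201×10³ × 2772×10⁻⁶ = 557.2 MPa, compressive.

σ ≈ 557 MPa (compressive)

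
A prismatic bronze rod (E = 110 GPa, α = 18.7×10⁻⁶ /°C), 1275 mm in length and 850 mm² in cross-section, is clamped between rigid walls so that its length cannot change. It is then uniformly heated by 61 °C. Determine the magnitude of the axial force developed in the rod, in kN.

With zero net strain, σ = E·αΔT = 110 GPa × 18.7×10⁻⁶ × 61 = 125.5 MPa.
Then P = σA = 125.5 × 850 mm² = 106.7 kN, compressive.

P ≈ 107 kN (compressive)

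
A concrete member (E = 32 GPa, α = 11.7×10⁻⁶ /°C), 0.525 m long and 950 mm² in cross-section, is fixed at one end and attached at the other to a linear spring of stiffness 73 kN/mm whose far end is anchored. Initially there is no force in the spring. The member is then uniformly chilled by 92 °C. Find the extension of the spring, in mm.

The unrestrained thermal change is αΔT L = 11.7×10⁻⁶ × 92 × 525 = 0.5651 mm.
Let P be the tensile force in the spring. The member extends elastically by PL/(AE) and the spring stretches by P/k; together these equal δ_free.
So P = δ_free / [L/(AE) + 1/k] = 0.5651 / [ 525/(950×32×10³) + 1/(73×10³) ].
P = 0.5651 / 3.097×10⁻⁵ = 18250 N.
Spring extension = P/k = 18250/(73×10³) = 0.25 mm.

δ ≈ 0.25 mm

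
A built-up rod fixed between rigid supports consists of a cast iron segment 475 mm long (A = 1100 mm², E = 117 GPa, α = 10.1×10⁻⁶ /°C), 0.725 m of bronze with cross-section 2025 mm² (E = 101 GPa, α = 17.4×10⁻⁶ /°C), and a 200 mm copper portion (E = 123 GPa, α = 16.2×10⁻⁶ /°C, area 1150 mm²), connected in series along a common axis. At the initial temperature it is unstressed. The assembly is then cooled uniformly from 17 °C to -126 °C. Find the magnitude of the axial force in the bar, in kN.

With the walls removed the bar would change length by δ_free = Σ αᵢΔT Lᵢ = 10.1×10⁻⁶×143×475 + 17.4×10⁻⁶×143×725 + 16.2×10⁻⁶×143×200 = 2.953 mm.
Since the ends are fixed, an axial force P builds up, equal in every segment, with P · Σ Lᵢ/(AᵢEᵢ) = δ_free.
Σ Lᵢ/(AᵢEᵢ) = 475/(1100×117×10³) + 725/(2025×101×10³) + 200/(1150×123×10³) = 8.649×10⁻⁶ mm/N.
P = 2.953 / 8.649×10⁻⁶ = 341400 N = 341.4 kN, tensile.

P ≈ 341 kN (tensile)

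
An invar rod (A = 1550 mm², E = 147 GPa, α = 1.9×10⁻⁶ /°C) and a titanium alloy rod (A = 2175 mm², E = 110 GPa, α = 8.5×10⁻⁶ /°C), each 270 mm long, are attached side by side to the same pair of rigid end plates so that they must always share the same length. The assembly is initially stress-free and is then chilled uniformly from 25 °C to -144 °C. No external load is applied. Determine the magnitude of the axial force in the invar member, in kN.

P ≈ 130 kN (compressive in the invar)

Equilibrium of a rigid end plate with no external load gives equal and opposite internal forces ±P in the two members. Since α_{titanium alloy} > α_{invar}, cooling drives the titanium alloy into tension and the invar into compression.
Compatibility of the two members (thermal + elastic change equal): (α₁ − α₂)ΔT = P·[1/(A₁E₁) + 1/(A₂E₂)].
|α₁ − α₂|·ΔT = 6.6×10⁻⁶ × 169 = 0.001115.
1/(A₁E₁) + 1/(A₂E₂) = 1/(1550×147×10³) + 1/(2175×110×10³) = 8.569×10⁻⁹ N⁻¹.
So P = 0.001115 / 8.569×10⁻⁹ = 130.2 kN.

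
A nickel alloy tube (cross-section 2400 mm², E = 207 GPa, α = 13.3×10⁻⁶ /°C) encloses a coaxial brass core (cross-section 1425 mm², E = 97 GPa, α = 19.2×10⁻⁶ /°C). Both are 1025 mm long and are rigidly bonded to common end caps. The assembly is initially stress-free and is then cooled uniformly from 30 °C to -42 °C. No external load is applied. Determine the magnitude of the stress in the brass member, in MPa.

Both members must finish at the same length. With the larger α, the brass tends to over-contract; the plates restrain it, putting the brass in tension and the nickel alloy in compression. With no external load the two internal forces are equal and opposite, magnitude P.
Equating the net (thermal + elastic) strains gives |α₁ − α₂|·ΔT = P·[1/(A₁E₁) + 1/(A₂E₂)].
|α₁ − α₂|·ΔT = 5.9×10⁻⁶ × 72 = 0.0004248.
1/(A₁E₁) + 1/(A₂E₂) = 1/(2400×207×10³) + 1/(1425×97×10³) = 9.247×10⁻⁹ N⁻¹.
So P = 0.0004248 / 9.247×10⁻⁹ = 45.94 kN.
σ_{brass} = P/A₂ = 45940/1425 = 32.24 MPa, tensile.

σ ≈ 32.2 MPa (tensile)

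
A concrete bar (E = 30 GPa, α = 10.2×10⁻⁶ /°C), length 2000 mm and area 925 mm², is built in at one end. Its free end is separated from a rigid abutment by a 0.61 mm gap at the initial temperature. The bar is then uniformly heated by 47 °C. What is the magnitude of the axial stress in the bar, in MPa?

If the wall were absent the bar would grow by αΔT L = 10.2×10⁻⁶ × 47 × 2000 = 0.9588 mm.
After closing the 0.61 mm clearance, 0.9588 − 0.61 = 0.3488 mm of expansion remains to be suppressed by the wall.
So σ = E(δ_free − g)/L = 30×10³ × 0.3488/2000 = 5.232 MPa.

σ ≈ 5.23 MPa (compressive)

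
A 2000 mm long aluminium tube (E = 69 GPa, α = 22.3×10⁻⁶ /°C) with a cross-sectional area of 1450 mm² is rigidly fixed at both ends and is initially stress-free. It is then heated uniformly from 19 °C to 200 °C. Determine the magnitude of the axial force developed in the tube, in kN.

Full restraint means ε = 0, so the stress is σ = EαΔT = 69×10³ × 22.3×10⁻⁶ × 181 = 278.5 MPa.
Then P = σA = 278.5 × 1450 mm² = 403.8 kN, compressive.

P ≈ 404 kN (compressive)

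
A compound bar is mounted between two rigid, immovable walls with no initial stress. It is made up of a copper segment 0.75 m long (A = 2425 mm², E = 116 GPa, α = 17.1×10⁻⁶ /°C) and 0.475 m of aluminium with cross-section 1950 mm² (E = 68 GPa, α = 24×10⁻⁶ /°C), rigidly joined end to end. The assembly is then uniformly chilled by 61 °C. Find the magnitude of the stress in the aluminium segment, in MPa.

If the supports were absent, the total length change would be Σ αᵢΔT Lᵢ = 17.1×10⁻⁶×61×750 + 24×10⁻⁶×61×475 = 1.478 mm.
Since the ends are fixed, an axial force P builds up, equal in every segment, with P · Σ Lᵢ/(AᵢEᵢ) = δ_free.
The series flexibility is Σ Lᵢ/(AᵢEᵢ) = 750/(2425×116×10³) + 475/(1950×68×10³) = 6.248×10⁻⁶ mm/N.
P = 1.478 / 6.248×10⁻⁶ = 236500 N = 236.5 kN, tensile.
σ_{aluminium} = P / A = 236500 / 1950 = 121.3 MPa.

σ ≈ 121 MPa (tensile)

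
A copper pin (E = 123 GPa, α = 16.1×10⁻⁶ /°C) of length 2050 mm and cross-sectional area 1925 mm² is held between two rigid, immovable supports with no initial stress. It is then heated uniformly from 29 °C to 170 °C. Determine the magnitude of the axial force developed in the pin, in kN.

P ≈ 538 kN (compressive)

The ends cannot move, so σ = EαΔT = 123×10³ × 16.1×10⁻⁶ × 141 = 279.2 MPa.
Axial force P = σA = 279.2 × 1925 = 537500 N = 537.5 kN, compressive.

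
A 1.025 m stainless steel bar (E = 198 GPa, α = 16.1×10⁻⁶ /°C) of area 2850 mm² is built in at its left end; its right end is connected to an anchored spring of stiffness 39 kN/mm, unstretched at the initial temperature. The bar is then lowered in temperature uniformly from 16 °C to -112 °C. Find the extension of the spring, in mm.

If the spring were absent the bar would shorten by αΔT L = 16.1×10⁻⁶ × 128 × 1025 = 2.112 mm.
Let P be the tensile force in the spring. The bar extends elastically by PL/(AE) and the spring stretches by P/k; together these equal δ_free.
So P = δ_free / [L/(AE) + 1/k] = 2.112 / [ 1025/(2850×198×10³) + 1/(39×10³) ].
P = 2.112 / 2.746×10⁻⁵ = 76930 N.
Spring extension = P/k = 76930/(39×10³) = 1.973 mm.

δ ≈ 1.97 mm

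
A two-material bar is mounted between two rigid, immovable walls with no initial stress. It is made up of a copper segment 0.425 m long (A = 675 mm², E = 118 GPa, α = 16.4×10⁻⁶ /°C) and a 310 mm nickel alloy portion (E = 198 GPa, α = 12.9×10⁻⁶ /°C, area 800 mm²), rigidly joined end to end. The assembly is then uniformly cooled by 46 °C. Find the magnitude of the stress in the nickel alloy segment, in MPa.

If the supports were absent, the total length change would be Σ αᵢΔT Lᵢ = 16.4×10⁻⁶×46×425 + 12.9×10⁻⁶×46×310 = 0.5046 mm.
Since the ends are fixed, an axial force P builds up, equal in every segment, with P · Σ Lᵢ/(AᵢEᵢ) = δ_free.
The series flexibility is Σ Lᵢ/(AᵢEᵢ) = 425/(675×118×10³) + 310/(800×198×10³) = 7.293×10⁻⁶ mm/N.
P = 0.5046 / 7.293×10⁻⁶ = 69190 N = 69.19 kN, tensile.
σ_{nickel alloy} = P / A = 69190 / 800 = 86.48 MPa.

σ ≈ 86.5 MPa (tensile)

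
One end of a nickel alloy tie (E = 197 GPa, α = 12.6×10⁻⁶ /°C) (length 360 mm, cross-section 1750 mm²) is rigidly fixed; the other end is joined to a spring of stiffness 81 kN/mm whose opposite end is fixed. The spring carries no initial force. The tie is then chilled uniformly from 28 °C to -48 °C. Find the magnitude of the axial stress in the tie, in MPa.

σ ≈ 14.7 MPa (tensile)

The unrestrained thermal change is αΔT L = 12.6×10⁻⁶ × 76 × 360 = 0.3447 mm.
With a force P in the spring, the elastic change of the tie is PL/(AE) and that of the spring is P/k; compatibility requires their sum to equal δ_free.
So P = δ_free / [L/(AE) + 1/k] = 0.3447 / [ 360/(1750×197×10³) + 1/(81×10³) ].
P = 0.3447 / 1.339×10⁻⁵ = 25750 N.
σ = P/A = 25750/1750 = 14.71 MPa.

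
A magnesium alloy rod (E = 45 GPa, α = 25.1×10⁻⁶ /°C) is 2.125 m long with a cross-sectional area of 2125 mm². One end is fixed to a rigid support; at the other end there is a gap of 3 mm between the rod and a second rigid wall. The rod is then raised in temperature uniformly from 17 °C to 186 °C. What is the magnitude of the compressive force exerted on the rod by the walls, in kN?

P ≈ 271 kN

If the wall were absent the rod would grow by αΔT L = 25.1×10⁻⁶ × 169 × 2125 = 9.014 mm.
The gap closes (δ_free > 3 mm) and the wall then resists a further 9.014 − 3 = 6.014 mm of expansion.
Compatibility: PL/(AE) = 6.014 mm, so σ = P/A = E × (6.014/2125) = 127.4 MPa.
P = σA = 127.4 × 2125 = 270.6 kN.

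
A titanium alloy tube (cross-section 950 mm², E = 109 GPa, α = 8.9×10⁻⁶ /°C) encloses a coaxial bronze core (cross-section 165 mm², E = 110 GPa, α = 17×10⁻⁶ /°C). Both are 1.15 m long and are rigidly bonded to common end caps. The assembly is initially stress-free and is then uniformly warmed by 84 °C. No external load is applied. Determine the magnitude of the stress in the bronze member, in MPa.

σ ≈ 63.7 MPa (compressive)

Both members must finish at the same length. With the larger α, the bronze tends to over-expand; the plates restrain it, putting the bronze in compression and the titanium alloy in tension. With no external load the two internal forces are equal and opposite, magnitude P.
Setting the final lengths equal and cancelling L: (α₁ − α₂)ΔT = P/(A₁E₁) + P/(A₂E₂).
|α₁ − α₂|·ΔT = 8.1×10⁻⁶ × 84 = 0.0006804.
1/(A₁E₁) + 1/(A₂E₂) = 1/(950×109×10³) + 1/(165×110×10³) = 6.475×10⁻⁸ N⁻¹.
P = 0.0006804 / 6.475×10⁻⁸ = 10510 N = 10.51 kN.
σ_{bronze} = P/A₂ = 10510/165 = 63.68 MPa, compressive.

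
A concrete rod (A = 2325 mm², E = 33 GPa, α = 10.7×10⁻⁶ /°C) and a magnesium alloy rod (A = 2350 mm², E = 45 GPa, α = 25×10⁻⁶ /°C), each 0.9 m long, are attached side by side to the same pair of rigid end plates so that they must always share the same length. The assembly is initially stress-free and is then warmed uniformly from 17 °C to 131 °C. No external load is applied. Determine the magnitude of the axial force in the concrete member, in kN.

P ≈ 72.5 kN (tensile in the concrete)

Equilibrium of a rigid end plate with no external load gives equal and opposite internal forces ±P in the two members. Since α_{magnesium alloy} > α_{concrete}, heating drives the magnesium alloy into compression and the concrete into tension.
Equating the net (thermal + elastic) strains gives |α₁ − α₂|·ΔT = P·[1/(A₁E₁) + 1/(A₂E₂)].
|α₁ − α₂|·ΔT = 14.3×10⁻⁶ × 114 = 0.00163.
1/(A₁E₁) + 1/(A₂E₂) = 1/(2325×33×10³) + 1/(2350×45×10³) = 2.249×10⁻⁸ N⁻¹.
P = 0.00163 / 2.249×10⁻⁸ = 72490 N = 72.49 kN.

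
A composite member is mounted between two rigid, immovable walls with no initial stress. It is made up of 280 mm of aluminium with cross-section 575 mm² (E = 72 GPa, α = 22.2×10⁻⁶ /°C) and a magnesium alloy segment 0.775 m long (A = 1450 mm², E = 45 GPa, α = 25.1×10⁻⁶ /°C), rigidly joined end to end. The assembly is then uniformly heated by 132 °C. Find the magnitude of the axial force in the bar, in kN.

With the walls removed the bar would change length by δ_free = Σ αᵢΔT Lᵢ = 22.2×10⁻⁶×132×280 + 25.1×10⁻⁶×132×775 = 3.388 mm.
Since the ends are fixed, an axial force P builds up, equal in every segment, with P · Σ Lᵢ/(AᵢEᵢ) = δ_free.
Σ Lᵢ/(AᵢEᵢ) = 280/(575×72×10³) + 775/(1450×45×10³) = 1.864×10⁻⁵ mm/N.
So P = 3.388 / 1.864×10⁻⁵ = 181.8 kN, compressive.

P ≈ 182 kN (compressive)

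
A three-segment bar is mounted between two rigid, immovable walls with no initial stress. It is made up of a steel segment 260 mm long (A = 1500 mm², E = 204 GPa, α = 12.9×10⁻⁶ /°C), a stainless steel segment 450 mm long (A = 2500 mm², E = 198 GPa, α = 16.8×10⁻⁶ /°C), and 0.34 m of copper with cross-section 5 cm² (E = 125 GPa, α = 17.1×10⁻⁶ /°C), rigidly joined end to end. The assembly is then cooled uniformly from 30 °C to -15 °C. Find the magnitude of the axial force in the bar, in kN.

Free thermal contraction of the whole bar: Σ αᵢΔT Lᵢ = 12.9×10⁻⁶×45×260 + 16.8×10⁻⁶×45×450 + 17.1×10⁻⁶×45×340 = 0.7528 mm.
The walls prevent any net length change, so an axial force P (same in every segment) develops. Compatibility: P · Σ Lᵢ/(AᵢEᵢ) = δ_free.
Σ Lᵢ/(AᵢEᵢ) = 260/(1500×204×10³) + 450/(2500×198×10³) + 340/(500×125×10³) = 7.199×10⁻⁶ mm/N.
Hence P = δ_free / Σ(L/AE) = 0.7528/7.199×10⁻⁶ = 104.6 kN (tensile).

P ≈ 105 kN (tensile)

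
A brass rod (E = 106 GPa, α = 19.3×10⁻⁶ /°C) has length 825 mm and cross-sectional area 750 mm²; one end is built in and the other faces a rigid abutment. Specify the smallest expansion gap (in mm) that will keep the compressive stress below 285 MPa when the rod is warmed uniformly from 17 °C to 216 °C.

Free expansion if unrestrained: δ_free = αΔT L = 19.3×10⁻⁶ × 199 × 825 = 3.169 mm.
At the allowable stress the elastic shortening the wall may impose is σL/E = 285 × 825 / (106×10³) = 2.218 mm.
So the gap has to take up the difference, g_min = δ_free − σL/E = 3.169 − 2.218 = 0.9504 mm.

g ≈ 0.95 mm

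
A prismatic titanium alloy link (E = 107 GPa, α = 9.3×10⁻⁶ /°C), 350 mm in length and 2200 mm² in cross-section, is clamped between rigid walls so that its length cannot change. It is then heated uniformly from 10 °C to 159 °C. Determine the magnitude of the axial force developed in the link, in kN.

With zero net strain, σ = E·αΔT = 107 GPa × 9.3×10⁻⁶ × 149 = 148.3 MPa.
P = AEαΔT = 2200 × 107×10³ × 9.3×10⁻⁶ × 149 = 326.2 kN (compressive).

P ≈ 326 kN (compressive)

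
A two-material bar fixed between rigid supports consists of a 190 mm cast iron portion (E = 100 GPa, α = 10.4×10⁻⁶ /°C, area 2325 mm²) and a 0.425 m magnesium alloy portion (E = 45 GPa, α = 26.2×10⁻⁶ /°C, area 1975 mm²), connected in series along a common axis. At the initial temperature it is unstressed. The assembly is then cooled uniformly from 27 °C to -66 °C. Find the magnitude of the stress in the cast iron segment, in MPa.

If the supports were absent, the total length change would be Σ αᵢΔT Lᵢ = 10.4×10⁻⁶×93×190 + 26.2×10⁻⁶×93×425 = 1.219 mm.
The rigid supports impose zero overall length change; the single axial force P common to all segments must satisfy P Σ Lᵢ/(AᵢEᵢ) = δ_free.
Σ Lᵢ/(AᵢEᵢ) = 190/(2325×100×10³) + 425/(1975×45×10³) = 5.599×10⁻⁶ mm/N.
So P = 1.219 / 5.599×10⁻⁶ = 217.8 kN, tensile.
σ_{cast iron} = P / A = 217800 / 2325 = 93.66 MPa.

σ ≈ 93.7 MPa (tensile)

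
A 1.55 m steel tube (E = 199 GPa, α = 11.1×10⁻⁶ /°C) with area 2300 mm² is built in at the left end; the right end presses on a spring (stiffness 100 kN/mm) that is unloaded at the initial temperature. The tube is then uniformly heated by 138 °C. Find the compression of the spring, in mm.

Free thermal expansion: δ_free = αΔT L = 11.1×10⁻⁶ × 138 × 1550 = 2.374 mm.
With a force P in the spring, the elastic change of the tube is PL/(AE) and that of the spring is P/k; compatibility requires their sum to equal δ_free.
So P = δ_free / [L/(AE) + 1/k] = 2.374 / [ 1550/(2300×199×10³) + 1/(100×10³) ].
P = 2.374 / 1.339×10⁻⁵ = 177400 N.
Spring compression = P/k = 177400/(100×10³) = 1.774 mm.

δ ≈ 1.77 mm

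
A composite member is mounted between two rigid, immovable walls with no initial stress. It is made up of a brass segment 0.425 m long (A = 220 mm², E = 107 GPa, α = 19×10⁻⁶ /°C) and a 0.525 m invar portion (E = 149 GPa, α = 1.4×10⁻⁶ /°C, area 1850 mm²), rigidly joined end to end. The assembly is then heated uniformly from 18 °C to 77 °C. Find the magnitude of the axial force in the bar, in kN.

Free thermal expansion of the whole bar: Σ αᵢΔT Lᵢ = 19×10⁻⁶×59×425 + 1.4×10⁻⁶×59×525 = 0.5198 mm.
The walls prevent any net length change, so an axial force P (same in every segment) develops. Compatibility: P · Σ Lᵢ/(AᵢEᵢ) = δ_free.
Σ Lᵢ/(AᵢEᵢ) = 425/(220×107×10³) + 525/(1850×149×10³) = 1.996×10⁻⁵ mm/N.
Hence P = δ_free / Σ(L/AE) = 0.5198/1.996×10⁻⁵ = 26.04 kN (compressive).

P ≈ 26 kN (compressive)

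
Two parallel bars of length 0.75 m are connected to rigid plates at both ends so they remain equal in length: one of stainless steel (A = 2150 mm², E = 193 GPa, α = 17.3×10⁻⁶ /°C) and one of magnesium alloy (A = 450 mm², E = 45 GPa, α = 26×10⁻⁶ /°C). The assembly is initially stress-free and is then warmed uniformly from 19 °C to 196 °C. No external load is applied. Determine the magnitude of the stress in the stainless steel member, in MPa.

Equilibrium of a rigid end plate with no external load gives equal and opposite internal forces ±P in the two members. Since α_{magnesium alloy} > α_{stainless steel}, heating drives the magnesium alloy into compression and the stainless steel into tension.
Compatibility of the two members (thermal + elastic change equal): (α₁ − α₂)ΔT = P·[1/(A₁E₁) + 1/(A₂E₂)].
|α₁ − α₂|·ΔT = 8.7×10⁻⁶ × 177 = 0.00154.
1/(A₁E₁) + 1/(A₂E₂) = 1/(2150×193×10³) + 1/(450×45×10³) = 5.179×10⁻⁸ N⁻¹.
P = 0.00154 / 5.179×10⁻⁸ = 29730 N = 29.73 kN.
σ_{stainless steel} = P/A₁ = 29730/2150 = 13.83 MPa, tensile.

σ ≈ 13.8 MPa (tensile)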